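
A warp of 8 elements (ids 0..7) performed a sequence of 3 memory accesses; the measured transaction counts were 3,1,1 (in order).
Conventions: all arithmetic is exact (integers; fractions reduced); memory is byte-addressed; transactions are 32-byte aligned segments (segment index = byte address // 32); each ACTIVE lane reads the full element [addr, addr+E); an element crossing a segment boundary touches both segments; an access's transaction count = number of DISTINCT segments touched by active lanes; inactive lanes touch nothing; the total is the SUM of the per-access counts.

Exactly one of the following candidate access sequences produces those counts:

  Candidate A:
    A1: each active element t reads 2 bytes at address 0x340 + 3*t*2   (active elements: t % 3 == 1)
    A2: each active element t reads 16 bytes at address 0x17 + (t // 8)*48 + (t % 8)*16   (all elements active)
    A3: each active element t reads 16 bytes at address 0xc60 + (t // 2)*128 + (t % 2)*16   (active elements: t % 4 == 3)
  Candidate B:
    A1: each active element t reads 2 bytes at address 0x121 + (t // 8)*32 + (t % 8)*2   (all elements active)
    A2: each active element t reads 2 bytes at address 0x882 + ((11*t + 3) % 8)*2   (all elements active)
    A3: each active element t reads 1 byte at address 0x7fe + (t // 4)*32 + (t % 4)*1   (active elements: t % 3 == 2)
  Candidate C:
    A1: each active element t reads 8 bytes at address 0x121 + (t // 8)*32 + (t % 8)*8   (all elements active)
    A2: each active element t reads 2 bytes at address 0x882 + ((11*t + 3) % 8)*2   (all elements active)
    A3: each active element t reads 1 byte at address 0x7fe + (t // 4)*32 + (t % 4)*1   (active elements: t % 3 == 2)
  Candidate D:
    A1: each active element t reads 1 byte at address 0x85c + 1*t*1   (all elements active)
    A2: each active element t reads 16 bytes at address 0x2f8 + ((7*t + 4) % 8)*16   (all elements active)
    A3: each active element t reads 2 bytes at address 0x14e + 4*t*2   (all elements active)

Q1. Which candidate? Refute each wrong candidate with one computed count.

A: A1 gives 2 transactions, not 3
B: A1 gives 1 transaction, not 3
D: A1 gives 2 transactions, not 3
C: all counts match (3,1,1)

Answer: C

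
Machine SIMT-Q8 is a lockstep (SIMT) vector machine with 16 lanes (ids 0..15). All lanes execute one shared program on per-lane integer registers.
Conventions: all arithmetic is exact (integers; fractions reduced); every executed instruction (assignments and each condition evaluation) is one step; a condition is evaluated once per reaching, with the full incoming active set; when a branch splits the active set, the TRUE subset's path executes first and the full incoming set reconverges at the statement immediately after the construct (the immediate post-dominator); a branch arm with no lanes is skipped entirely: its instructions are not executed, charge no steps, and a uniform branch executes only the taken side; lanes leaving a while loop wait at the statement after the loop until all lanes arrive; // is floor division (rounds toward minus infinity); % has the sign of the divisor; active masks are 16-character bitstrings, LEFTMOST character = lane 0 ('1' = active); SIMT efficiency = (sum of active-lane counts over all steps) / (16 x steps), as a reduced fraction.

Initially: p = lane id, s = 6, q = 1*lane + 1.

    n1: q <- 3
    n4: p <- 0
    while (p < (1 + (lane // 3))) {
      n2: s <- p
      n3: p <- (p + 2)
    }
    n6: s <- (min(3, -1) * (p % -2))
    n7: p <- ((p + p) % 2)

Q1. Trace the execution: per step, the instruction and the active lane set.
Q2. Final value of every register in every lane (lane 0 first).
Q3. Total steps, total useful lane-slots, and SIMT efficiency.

step 0: q <- 3                       1111111111111111
step 1: p <- 0                       1111111111111111
step 2: eval (p < (1 + (lane // 3))) 1111111111111111
step 3: s <- p                       1111111111111111
step 4: p <- (p + 2)                 1111111111111111
step 5: eval (p < (1 + (lane // 3))) 1111111111111111
step 6: s <- p                       0000001111111111
step 7: p <- (p + 2)                 0000001111111111
step 8: eval (p < (1 + (lane // 3))) 0000001111111111
step 9: s <- p                       0000000000001111
step 10: p <- (p + 2)                 0000000000001111
step 11: eval (p < (1 + (lane // 3))) 0000000000001111
step 12: s <- (min(3, -1) * (p % -2)) 1111111111111111
step 13: p <- ((p + p) % 2)           1111111111111111

Answer: 14 steps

p: 0,0,0,0,0,0,0,0,0,0,0,0,0,0,0,0
s: 0,0,0,0,0,0,0,0,0,0,0,0,0,0,0,0
q: 3,3,3,3,3,3,3,3,3,3,3,3,3,3,3,3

steps = 14; useful = 170; efficiency = 170/224 = 85/112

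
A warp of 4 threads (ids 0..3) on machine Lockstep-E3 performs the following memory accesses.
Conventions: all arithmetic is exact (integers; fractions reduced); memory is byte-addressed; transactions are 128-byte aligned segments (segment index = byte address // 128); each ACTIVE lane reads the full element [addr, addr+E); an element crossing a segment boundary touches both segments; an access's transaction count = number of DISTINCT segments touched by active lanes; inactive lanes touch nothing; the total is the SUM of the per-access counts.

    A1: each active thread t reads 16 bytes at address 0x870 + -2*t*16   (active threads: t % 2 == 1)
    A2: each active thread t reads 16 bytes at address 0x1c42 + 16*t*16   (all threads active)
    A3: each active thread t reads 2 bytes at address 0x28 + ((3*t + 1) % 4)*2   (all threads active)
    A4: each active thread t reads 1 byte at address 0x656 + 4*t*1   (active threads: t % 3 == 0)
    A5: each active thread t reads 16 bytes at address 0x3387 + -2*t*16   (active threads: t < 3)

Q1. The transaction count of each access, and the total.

A1: 1 transaction
A2: 4 transactions
A3: 1 transaction
A4: 1 transaction
A5: 2 transactions

Answer: 1,4,1,1,2; total 9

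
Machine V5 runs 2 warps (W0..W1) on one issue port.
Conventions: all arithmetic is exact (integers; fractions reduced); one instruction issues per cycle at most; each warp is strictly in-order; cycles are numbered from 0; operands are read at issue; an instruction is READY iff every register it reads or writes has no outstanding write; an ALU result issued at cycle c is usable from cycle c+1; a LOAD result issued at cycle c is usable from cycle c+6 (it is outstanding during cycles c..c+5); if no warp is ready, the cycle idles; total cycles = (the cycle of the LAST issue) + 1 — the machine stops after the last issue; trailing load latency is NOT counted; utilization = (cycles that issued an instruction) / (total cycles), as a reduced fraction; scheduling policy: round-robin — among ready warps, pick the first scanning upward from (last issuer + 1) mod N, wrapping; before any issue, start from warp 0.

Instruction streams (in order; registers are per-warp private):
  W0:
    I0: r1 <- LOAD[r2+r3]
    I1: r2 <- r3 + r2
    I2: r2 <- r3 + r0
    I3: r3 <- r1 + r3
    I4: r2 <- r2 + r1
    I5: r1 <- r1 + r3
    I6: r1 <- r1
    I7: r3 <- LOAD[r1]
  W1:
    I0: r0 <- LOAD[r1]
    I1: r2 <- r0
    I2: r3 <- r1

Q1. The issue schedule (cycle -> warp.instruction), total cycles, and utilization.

cycle 0: W0.I0
cycle 1: W1.I0
cycle 2: W0.I1
cycle 3: W0.I2
cycle 4: idle
cycle 5: idle
cycle 6: W0.I3
cycle 7: W1.I1
cycle 8: W0.I4
cycle 9: W1.I2
cycle 10: W0.I5
cycle 11: W0.I6
cycle 12: W0.I7

Answer: 13 cycles, utilization 11/13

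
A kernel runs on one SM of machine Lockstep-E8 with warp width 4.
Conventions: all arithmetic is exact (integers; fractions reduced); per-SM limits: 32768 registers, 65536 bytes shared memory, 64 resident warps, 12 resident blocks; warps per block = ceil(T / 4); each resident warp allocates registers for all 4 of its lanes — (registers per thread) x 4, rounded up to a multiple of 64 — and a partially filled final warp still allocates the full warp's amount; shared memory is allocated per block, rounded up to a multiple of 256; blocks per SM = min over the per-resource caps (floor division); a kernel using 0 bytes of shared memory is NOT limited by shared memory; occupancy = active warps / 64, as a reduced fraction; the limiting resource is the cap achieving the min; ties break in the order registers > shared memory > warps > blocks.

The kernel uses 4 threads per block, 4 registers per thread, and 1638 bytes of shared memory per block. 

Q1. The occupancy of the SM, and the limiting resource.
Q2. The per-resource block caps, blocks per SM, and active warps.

Answer: occupancy 3/16, limited by blocks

registers: 512 blocks
shared memory: 36 blocks
warps: 64 blocks
blocks: 12 blocks

Answer: 12 blocks, 12 active warps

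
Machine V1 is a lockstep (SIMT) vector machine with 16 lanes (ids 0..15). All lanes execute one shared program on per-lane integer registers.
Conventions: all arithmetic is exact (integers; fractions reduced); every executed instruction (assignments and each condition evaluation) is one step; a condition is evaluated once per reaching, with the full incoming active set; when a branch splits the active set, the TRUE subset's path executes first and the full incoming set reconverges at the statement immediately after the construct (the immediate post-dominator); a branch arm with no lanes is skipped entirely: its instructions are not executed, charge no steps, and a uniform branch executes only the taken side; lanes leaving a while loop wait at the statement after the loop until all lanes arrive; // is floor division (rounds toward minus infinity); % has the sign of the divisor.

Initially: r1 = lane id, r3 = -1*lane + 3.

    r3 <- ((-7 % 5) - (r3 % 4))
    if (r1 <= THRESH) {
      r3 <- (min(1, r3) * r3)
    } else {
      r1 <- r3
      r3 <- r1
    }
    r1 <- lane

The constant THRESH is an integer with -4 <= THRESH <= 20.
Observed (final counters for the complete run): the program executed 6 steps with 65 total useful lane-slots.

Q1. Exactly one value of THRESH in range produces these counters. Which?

Answer: THRESH = 14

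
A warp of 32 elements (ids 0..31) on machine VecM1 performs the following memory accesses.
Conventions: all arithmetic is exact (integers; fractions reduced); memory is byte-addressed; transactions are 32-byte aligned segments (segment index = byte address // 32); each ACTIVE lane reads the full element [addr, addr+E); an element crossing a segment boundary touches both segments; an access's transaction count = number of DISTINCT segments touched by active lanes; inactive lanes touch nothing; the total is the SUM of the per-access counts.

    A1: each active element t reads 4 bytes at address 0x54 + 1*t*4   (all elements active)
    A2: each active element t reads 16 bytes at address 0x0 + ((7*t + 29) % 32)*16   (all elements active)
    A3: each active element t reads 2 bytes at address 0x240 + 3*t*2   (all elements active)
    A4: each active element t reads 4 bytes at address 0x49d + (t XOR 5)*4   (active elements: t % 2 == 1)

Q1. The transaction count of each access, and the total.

A1: 5 transactions
A2: 16 transactions
A3: 6 transactions
A4: 5 transactions

Answer: 5,16,6,5; total 32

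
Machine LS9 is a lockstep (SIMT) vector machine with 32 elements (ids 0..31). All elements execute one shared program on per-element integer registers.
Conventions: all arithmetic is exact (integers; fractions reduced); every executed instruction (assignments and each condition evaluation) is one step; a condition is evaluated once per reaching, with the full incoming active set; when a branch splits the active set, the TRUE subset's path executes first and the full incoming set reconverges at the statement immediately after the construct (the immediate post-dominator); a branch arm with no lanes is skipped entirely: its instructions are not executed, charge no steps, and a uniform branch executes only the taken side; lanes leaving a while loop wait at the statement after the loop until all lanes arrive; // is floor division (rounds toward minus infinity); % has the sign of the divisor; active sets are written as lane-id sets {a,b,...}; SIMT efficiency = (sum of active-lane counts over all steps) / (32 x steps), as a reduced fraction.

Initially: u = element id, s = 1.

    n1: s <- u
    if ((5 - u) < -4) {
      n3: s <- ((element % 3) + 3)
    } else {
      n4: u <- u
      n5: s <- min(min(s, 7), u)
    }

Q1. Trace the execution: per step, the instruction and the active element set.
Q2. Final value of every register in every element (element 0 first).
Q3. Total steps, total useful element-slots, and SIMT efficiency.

step 0: s <- u                       {0,1,2,3,4,5,6,7,8,9,10,11,12,13,14,15,16,17,18,19,20,21,22,23,24,25,26,27,28,29,30,31}
step 1: eval ((5 - u) < -4)          {0,1,2,3,4,5,6,7,8,9,10,11,12,13,14,15,16,17,18,19,20,21,22,23,24,25,26,27,28,29,30,31}
step 2: s <- ((element % 3) + 3)     {10,11,12,13,14,15,16,17,18,19,20,21,22,23,24,25,26,27,28,29,30,31}
step 3: u <- u                       {0,1,2,3,4,5,6,7,8,9}
step 4: s <- min(min(s, 7), u)       {0,1,2,3,4,5,6,7,8,9}

Answer: 5 steps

u: 0,1,2,3,4,5,6,7,8,9,10,11,12,13,14,15,16,17,18,19,20,21,22,23,24,25,26,27,28,29,30,31
s: 0,1,2,3,4,5,6,7,7,7,4,5,3,4,5,3,4,5,3,4,5,3,4,5,3,4,5,3,4,5,3,4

steps = 5; useful = 106; efficiency = 106/160 = 53/80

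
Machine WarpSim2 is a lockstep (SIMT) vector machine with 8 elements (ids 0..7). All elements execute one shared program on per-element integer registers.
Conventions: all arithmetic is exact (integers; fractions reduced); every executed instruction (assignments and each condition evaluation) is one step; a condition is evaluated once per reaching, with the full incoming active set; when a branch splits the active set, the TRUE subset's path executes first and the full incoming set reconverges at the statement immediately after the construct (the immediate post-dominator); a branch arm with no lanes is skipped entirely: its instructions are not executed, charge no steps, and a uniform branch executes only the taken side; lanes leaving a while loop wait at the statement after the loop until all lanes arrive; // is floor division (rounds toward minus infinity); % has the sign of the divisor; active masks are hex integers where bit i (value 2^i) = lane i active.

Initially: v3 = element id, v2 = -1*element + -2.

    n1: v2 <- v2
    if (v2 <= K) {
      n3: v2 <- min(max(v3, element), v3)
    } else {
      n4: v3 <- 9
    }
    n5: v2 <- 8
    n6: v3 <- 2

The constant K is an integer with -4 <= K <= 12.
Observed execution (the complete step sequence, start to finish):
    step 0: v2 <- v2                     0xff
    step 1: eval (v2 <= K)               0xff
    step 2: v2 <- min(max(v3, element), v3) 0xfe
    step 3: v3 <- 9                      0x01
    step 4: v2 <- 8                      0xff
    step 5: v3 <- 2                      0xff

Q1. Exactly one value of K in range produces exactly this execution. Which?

Answer: K = -3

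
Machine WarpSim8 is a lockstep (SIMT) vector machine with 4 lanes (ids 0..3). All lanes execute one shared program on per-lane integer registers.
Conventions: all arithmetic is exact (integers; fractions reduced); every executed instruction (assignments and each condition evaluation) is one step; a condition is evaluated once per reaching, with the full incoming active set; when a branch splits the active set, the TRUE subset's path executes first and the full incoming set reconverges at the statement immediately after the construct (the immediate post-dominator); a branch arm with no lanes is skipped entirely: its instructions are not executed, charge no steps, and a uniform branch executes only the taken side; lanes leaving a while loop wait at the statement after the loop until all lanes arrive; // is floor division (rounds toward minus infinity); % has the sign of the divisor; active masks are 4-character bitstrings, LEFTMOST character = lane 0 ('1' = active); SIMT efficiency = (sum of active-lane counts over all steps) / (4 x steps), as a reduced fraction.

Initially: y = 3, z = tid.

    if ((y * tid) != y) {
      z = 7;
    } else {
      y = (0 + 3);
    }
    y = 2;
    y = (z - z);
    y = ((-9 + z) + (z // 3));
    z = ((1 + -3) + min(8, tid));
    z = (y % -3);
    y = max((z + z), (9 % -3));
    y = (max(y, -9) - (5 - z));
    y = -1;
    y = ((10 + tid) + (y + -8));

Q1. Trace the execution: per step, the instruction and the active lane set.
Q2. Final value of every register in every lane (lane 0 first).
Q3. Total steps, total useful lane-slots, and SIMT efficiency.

step 0: eval ((y * tid) != y)        1111
step 1: z <- 7                       1011
step 2: y <- (0 + 3)                 0100
step 3: y <- 2                       1111
step 4: y <- (z - z)                 1111
step 5: y <- ((-9 + z) + (z // 3))   1111
step 6: z <- ((1 + -3) + min(8, tid)) 1111
step 7: z <- (y % -3)                1111
step 8: y <- max((z + z), (9 % -3))  1111
step 9: y <- (max(y, -9) - (5 - z))  1111
step 10: y <- -1                      1111
step 11: y <- ((10 + tid) + (y + -8)) 1111

Answer: 12 steps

y: 1,2,3,4
z: 0,-2,0,0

steps = 12; useful = 44; efficiency = 44/48 = 11/12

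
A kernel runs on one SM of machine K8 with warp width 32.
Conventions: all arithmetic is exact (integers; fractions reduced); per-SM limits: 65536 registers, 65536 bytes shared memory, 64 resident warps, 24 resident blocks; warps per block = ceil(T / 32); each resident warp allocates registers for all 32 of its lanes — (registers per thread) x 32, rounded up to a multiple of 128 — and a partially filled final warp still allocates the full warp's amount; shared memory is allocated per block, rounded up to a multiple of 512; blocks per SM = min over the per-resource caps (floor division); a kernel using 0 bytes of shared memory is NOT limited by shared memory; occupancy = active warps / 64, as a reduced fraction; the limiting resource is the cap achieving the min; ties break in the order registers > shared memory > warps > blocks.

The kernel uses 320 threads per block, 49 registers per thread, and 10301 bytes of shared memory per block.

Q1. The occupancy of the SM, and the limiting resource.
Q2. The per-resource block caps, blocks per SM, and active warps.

Answer: occupancy 15/32, limited by registers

registers: 3 blocks
shared memory: 6 blocks
warps: 6 blocks
blocks: 24 blocks

Answer: 3 blocks, 30 active warps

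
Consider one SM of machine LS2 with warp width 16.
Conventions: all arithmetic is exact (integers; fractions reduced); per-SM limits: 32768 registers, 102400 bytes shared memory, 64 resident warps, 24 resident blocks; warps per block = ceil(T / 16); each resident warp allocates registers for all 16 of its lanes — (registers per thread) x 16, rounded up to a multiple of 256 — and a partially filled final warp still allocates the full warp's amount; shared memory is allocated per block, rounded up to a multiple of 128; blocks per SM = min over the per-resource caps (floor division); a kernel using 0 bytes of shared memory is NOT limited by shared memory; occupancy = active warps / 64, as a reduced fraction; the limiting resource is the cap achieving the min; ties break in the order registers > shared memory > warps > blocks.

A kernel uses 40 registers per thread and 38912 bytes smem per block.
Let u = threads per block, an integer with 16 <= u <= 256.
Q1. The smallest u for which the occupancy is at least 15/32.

Answer: u = 225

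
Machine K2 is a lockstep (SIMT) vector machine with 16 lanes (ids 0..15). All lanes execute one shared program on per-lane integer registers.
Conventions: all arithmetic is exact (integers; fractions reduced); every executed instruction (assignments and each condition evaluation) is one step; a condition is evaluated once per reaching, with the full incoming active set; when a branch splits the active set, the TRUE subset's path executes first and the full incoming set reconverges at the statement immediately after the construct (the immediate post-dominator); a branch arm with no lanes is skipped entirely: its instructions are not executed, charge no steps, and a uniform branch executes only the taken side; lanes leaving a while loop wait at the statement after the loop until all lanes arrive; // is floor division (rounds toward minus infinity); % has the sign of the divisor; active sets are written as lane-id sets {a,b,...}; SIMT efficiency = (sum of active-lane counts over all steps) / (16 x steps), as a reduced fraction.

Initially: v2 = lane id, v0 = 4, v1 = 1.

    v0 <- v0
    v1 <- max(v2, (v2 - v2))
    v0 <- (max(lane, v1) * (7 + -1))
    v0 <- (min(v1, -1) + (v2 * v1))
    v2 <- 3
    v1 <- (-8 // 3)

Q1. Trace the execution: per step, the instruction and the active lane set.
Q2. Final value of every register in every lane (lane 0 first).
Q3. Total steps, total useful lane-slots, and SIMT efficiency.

step 0: v0 <- v0                     {0,1,2,3,4,5,6,7,8,9,10,11,12,13,14,15}
step 1: v1 <- max(v2, (v2 - v2))     {0,1,2,3,4,5,6,7,8,9,10,11,12,13,14,15}
step 2: v0 <- (max(lane, v1) * (7 + -1)) {0,1,2,3,4,5,6,7,8,9,10,11,12,13,14,15}
step 3: v0 <- (min(v1, -1) + (v2 * v1)) {0,1,2,3,4,5,6,7,8,9,10,11,12,13,14,15}
step 4: v2 <- 3                      {0,1,2,3,4,5,6,7,8,9,10,11,12,13,14,15}
step 5: v1 <- (-8 // 3)              {0,1,2,3,4,5,6,7,8,9,10,11,12,13,14,15}

Answer: 6 steps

v2: 3,3,3,3,3,3,3,3,3,3,3,3,3,3,3,3
v0: -1,0,3,8,15,24,35,48,63,80,99,120,143,168,195,224
v1: -3,-3,-3,-3,-3,-3,-3,-3,-3,-3,-3,-3,-3,-3,-3,-3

steps = 6; useful = 96; efficiency = 96/96 = 1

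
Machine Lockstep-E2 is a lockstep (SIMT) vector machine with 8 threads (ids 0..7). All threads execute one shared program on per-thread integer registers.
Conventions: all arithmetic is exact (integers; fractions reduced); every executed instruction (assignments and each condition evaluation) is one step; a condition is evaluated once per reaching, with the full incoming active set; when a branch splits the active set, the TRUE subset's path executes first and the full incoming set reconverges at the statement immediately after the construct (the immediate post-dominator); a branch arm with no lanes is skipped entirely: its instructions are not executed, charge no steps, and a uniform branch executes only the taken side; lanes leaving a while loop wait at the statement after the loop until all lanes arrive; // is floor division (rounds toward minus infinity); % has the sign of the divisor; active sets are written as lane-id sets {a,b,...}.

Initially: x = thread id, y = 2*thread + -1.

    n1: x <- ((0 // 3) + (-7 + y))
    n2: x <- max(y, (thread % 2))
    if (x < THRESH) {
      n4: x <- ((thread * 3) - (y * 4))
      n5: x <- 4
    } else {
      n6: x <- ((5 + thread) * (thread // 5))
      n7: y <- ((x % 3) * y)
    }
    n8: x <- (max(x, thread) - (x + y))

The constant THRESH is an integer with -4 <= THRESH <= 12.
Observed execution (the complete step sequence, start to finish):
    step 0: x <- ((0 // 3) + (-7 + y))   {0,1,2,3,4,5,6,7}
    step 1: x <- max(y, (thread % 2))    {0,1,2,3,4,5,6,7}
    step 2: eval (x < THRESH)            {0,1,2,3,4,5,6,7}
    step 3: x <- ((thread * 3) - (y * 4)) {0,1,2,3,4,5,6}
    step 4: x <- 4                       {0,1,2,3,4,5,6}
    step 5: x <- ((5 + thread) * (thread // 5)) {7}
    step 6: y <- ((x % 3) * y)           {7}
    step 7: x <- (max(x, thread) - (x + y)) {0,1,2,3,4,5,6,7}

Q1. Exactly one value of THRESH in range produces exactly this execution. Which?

Answer: THRESH = 12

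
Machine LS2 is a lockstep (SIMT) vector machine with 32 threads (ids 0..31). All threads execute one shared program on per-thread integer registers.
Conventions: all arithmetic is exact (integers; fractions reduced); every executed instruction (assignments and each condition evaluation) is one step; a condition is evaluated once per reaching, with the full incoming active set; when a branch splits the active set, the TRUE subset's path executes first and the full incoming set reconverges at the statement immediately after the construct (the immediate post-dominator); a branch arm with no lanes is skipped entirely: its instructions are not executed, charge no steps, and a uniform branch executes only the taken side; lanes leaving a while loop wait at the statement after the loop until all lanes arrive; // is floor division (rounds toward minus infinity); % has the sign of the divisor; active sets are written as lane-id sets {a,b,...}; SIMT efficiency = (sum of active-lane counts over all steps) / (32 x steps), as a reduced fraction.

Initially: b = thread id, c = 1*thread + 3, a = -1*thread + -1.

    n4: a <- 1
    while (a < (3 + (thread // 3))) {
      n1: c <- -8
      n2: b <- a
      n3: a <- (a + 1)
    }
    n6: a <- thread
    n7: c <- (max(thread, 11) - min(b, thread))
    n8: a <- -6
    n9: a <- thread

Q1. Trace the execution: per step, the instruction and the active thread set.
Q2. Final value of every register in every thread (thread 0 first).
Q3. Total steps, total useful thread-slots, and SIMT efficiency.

step 0: a <- 1                       {0,1,2,3,4,5,6,7,8,9,10,11,12,13,14,15,16,17,18,19,20,21,22,23,24,25,26,27,28,29,30,31}
step 1: eval (a < (3 + (thread // 3))) {0,1,2,3,4,5,6,7,8,9,10,11,12,13,14,15,16,17,18,19,20,21,22,23,24,25,26,27,28,29,30,31}
step 2: c <- -8                      {0,1,2,3,4,5,6,7,8,9,10,11,12,13,14,15,16,17,18,19,20,21,22,23,24,25,26,27,28,29,30,31}
step 3: b <- a                       {0,1,2,3,4,5,6,7,8,9,10,11,12,13,14,15,16,17,18,19,20,21,22,23,24,25,26,27,28,29,30,31}
step 4: a <- (a + 1)                 {0,1,2,3,4,5,6,7,8,9,10,11,12,13,14,15,16,17,18,19,20,21,22,23,24,25,26,27,28,29,30,31}
step 5: eval (a < (3 + (thread // 3))) {0,1,2,3,4,5,6,7,8,9,10,11,12,13,14,15,16,17,18,19,20,21,22,23,24,25,26,27,28,29,30,31}
step 6: c <- -8                      {0,1,2,3,4,5,6,7,8,9,10,11,12,13,14,15,16,17,18,19,20,21,22,23,24,25,26,27,28,29,30,31}
step 7: b <- a                       {0,1,2,3,4,5,6,7,8,9,10,11,12,13,14,15,16,17,18,19,20,21,22,23,24,25,26,27,28,29,30,31}
step 8: a <- (a + 1)                 {0,1,2,3,4,5,6,7,8,9,10,11,12,13,14,15,16,17,18,19,20,21,22,23,24,25,26,27,28,29,30,31}
step 9: eval (a < (3 + (thread // 3))) {0,1,2,3,4,5,6,7,8,9,10,11,12,13,14,15,16,17,18,19,20,21,22,23,24,25,26,27,28,29,30,31}
step 10: c <- -8                      {3,4,5,6,7,8,9,10,11,12,13,14,15,16,17,18,19,20,21,22,23,24,25,26,27,28,29,30,31}
step 11: b <- a                       {3,4,5,6,7,8,9,10,11,12,13,14,15,16,17,18,19,20,21,22,23,24,25,26,27,28,29,30,31}
step 12: a <- (a + 1)                 {3,4,5,6,7,8,9,10,11,12,13,14,15,16,17,18,19,20,21,22,23,24,25,26,27,28,29,30,31}
step 13: eval (a < (3 + (thread // 3))) {3,4,5,6,7,8,9,10,11,12,13,14,15,16,17,18,19,20,21,22,23,24,25,26,27,28,29,30,31}
step 14: c <- -8                      {6,7,8,9,10,11,12,13,14,15,16,17,18,19,20,21,22,23,24,25,26,27,28,29,30,31}
step 15: b <- a                       {6,7,8,9,10,11,12,13,14,15,16,17,18,19,20,21,22,23,24,25,26,27,28,29,30,31}
step 16: a <- (a + 1)                 {6,7,8,9,10,11,12,13,14,15,16,17,18,19,20,21,22,23,24,25,26,27,28,29,30,31}
step 17: eval (a < (3 + (thread // 3))) {6,7,8,9,10,11,12,13,14,15,16,17,18,19,20,21,22,23,24,25,26,27,28,29,30,31}
step 18: c <- -8                      {9,10,11,12,13,14,15,16,17,18,19,20,21,22,23,24,25,26,27,28,29,30,31}
step 19: b <- a                       {9,10,11,12,13,14,15,16,17,18,19,20,21,22,23,24,25,26,27,28,29,30,31}
step 20: a <- (a + 1)                 {9,10,11,12,13,14,15,16,17,18,19,20,21,22,23,24,25,26,27,28,29,30,31}
step 21: eval (a < (3 + (thread // 3))) {9,10,11,12,13,14,15,16,17,18,19,20,21,22,23,24,25,26,27,28,29,30,31}
step 22: c <- -8                      {12,13,14,15,16,17,18,19,20,21,22,23,24,25,26,27,28,29,30,31}
step 23: b <- a                       {12,13,14,15,16,17,18,19,20,21,22,23,24,25,26,27,28,29,30,31}
step 24: a <- (a + 1)                 {12,13,14,15,16,17,18,19,20,21,22,23,24,25,26,27,28,29,30,31}
step 25: eval (a < (3 + (thread // 3))) {12,13,14,15,16,17,18,19,20,21,22,23,24,25,26,27,28,29,30,31}
step 26: c <- -8                      {15,16,17,18,19,20,21,22,23,24,25,26,27,28,29,30,31}
step 27: b <- a                       {15,16,17,18,19,20,21,22,23,24,25,26,27,28,29,30,31}
step 28: a <- (a + 1)                 {15,16,17,18,19,20,21,22,23,24,25,26,27,28,29,30,31}
step 29: eval (a < (3 + (thread // 3))) {15,16,17,18,19,20,21,22,23,24,25,26,27,28,29,30,31}
step 30: c <- -8                      {18,19,20,21,22,23,24,25,26,27,28,29,30,31}
step 31: b <- a                       {18,19,20,21,22,23,24,25,26,27,28,29,30,31}
step 32: a <- (a + 1)                 {18,19,20,21,22,23,24,25,26,27,28,29,30,31}
step 33: eval (a < (3 + (thread // 3))) {18,19,20,21,22,23,24,25,26,27,28,29,30,31}
step 34: c <- -8                      {21,22,23,24,25,26,27,28,29,30,31}
step 35: b <- a                       {21,22,23,24,25,26,27,28,29,30,31}
step 36: a <- (a + 1)                 {21,22,23,24,25,26,27,28,29,30,31}
step 37: eval (a < (3 + (thread // 3))) {21,22,23,24,25,26,27,28,29,30,31}
step 38: c <- -8                      {24,25,26,27,28,29,30,31}
step 39: b <- a                       {24,25,26,27,28,29,30,31}
step 40: a <- (a + 1)                 {24,25,26,27,28,29,30,31}
step 41: eval (a < (3 + (thread // 3))) {24,25,26,27,28,29,30,31}
step 42: c <- -8                      {27,28,29,30,31}
step 43: b <- a                       {27,28,29,30,31}
step 44: a <- (a + 1)                 {27,28,29,30,31}
step 45: eval (a < (3 + (thread // 3))) {27,28,29,30,31}
step 46: c <- -8                      {30,31}
step 47: b <- a                       {30,31}
step 48: a <- (a + 1)                 {30,31}
step 49: eval (a < (3 + (thread // 3))) {30,31}
step 50: a <- thread                  {0,1,2,3,4,5,6,7,8,9,10,11,12,13,14,15,16,17,18,19,20,21,22,23,24,25,26,27,28,29,30,31}
step 51: c <- (max(thread, 11) - min(b, thread)) {0,1,2,3,4,5,6,7,8,9,10,11,12,13,14,15,16,17,18,19,20,21,22,23,24,25,26,27,28,29,30,31}
step 52: a <- -6                      {0,1,2,3,4,5,6,7,8,9,10,11,12,13,14,15,16,17,18,19,20,21,22,23,24,25,26,27,28,29,30,31}
step 53: a <- thread                  {0,1,2,3,4,5,6,7,8,9,10,11,12,13,14,15,16,17,18,19,20,21,22,23,24,25,26,27,28,29,30,31}

Answer: 54 steps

b: 2,2,2,3,3,3,4,4,4,5,5,5,6,6,6,7,7,7,8,8,8,9,9,9,10,10,10,11,11,11,12,12
c: 11,10,9,8,8,8,7,7,7,6,6,6,6,7,8,8,9,10,10,11,12,12,13,14,14,15,16,16,17,18,18,19
a: 0,1,2,3,4,5,6,7,8,9,10,11,12,13,14,15,16,17,18,19,20,21,22,23,24,25,26,27,28,29,30,31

steps = 54; useful = 1068; efficiency = 1068/1728 = 89/144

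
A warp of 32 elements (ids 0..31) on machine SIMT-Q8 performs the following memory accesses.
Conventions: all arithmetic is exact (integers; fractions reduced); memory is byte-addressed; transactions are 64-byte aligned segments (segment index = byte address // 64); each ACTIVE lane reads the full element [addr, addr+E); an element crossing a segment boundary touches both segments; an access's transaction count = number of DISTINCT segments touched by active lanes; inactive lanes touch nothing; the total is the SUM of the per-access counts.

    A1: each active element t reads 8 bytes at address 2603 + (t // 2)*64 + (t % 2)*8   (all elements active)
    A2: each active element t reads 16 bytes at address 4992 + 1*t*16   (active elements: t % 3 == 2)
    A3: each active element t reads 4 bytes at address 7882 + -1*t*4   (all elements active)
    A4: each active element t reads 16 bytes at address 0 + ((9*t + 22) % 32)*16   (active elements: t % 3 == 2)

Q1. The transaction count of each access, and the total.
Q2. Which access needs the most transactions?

A1: 16 transactions
A2: 8 transactions
A3: 3 transactions
A4: 7 transactions

Answer: 16,8,3,7; total 34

Answer: A1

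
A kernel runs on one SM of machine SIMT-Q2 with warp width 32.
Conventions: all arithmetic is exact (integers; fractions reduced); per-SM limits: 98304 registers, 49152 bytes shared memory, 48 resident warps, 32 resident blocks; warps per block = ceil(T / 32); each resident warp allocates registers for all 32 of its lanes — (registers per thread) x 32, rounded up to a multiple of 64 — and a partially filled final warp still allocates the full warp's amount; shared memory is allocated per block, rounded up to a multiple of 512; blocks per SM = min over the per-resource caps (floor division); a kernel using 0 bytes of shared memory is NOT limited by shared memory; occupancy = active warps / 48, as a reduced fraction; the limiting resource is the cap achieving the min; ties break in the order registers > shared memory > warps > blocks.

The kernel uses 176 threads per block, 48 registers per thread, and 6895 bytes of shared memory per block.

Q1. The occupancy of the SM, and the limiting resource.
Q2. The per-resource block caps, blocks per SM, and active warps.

Answer: occupancy 3/4, limited by shared memory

registers: 10 blocks
shared memory: 6 blocks
warps: 8 blocks
blocks: 32 blocks

Answer: 6 blocks, 36 active warps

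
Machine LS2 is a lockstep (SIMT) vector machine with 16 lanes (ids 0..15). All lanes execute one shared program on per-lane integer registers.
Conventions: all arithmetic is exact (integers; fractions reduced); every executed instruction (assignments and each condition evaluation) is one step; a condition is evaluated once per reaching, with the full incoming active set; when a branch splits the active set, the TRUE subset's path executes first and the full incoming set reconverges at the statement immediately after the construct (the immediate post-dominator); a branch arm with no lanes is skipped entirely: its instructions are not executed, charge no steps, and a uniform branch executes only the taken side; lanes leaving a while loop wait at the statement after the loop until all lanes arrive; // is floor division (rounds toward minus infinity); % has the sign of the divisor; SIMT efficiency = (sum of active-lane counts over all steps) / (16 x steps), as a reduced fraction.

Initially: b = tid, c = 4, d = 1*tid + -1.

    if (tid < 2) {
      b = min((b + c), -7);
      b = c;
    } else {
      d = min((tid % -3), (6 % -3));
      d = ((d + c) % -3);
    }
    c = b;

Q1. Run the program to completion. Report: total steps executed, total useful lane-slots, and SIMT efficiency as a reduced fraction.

Answer: 6 steps, 64 useful, 2/3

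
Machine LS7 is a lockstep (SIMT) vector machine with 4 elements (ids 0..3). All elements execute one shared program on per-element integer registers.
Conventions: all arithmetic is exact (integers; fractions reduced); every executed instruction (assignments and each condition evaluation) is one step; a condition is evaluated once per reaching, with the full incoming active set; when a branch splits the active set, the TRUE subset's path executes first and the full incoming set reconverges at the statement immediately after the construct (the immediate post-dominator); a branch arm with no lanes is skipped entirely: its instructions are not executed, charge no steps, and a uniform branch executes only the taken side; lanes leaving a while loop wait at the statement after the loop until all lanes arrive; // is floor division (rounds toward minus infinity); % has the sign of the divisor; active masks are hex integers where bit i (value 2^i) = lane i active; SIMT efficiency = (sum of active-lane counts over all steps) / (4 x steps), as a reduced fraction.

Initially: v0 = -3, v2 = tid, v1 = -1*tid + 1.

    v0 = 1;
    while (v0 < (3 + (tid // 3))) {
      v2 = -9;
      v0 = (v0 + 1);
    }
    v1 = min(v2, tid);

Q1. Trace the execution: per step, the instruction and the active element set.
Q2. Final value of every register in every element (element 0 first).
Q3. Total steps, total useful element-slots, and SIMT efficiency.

step 0: v0 <- 1                      0xf
step 1: eval (v0 < (3 + (tid // 3))) 0xf
step 2: v2 <- -9                     0xf
step 3: v0 <- (v0 + 1)               0xf
step 4: eval (v0 < (3 + (tid // 3))) 0xf
step 5: v2 <- -9                     0xf
step 6: v0 <- (v0 + 1)               0xf
step 7: eval (v0 < (3 + (tid // 3))) 0xf
step 8: v2 <- -9                     0x8
step 9: v0 <- (v0 + 1)               0x8
step 10: eval (v0 < (3 + (tid // 3))) 0x8
step 11: v1 <- min(v2, tid)           0xf

Answer: 12 steps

v0: 3,3,3,4
v2: -9,-9,-9,-9
v1: -9,-9,-9,-9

steps = 12; useful = 39; efficiency = 39/48 = 13/16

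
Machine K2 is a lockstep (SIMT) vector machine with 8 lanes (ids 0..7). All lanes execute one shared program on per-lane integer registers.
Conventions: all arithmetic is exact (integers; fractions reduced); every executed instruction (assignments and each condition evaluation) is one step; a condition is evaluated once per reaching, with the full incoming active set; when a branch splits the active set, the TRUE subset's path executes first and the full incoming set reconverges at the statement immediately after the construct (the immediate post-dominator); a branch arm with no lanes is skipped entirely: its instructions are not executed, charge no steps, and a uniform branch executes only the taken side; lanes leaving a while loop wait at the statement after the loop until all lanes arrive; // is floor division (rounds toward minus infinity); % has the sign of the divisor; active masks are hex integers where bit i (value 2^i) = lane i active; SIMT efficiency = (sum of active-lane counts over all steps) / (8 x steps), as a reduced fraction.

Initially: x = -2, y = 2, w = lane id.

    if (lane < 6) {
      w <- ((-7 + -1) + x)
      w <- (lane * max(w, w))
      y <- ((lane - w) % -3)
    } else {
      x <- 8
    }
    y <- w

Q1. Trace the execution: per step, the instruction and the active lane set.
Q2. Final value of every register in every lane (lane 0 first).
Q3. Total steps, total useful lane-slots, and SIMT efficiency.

step 0: eval (lane < 6)              0xff
step 1: w <- ((-7 + -1) + x)         0x3f
step 2: w <- (lane * max(w, w))      0x3f
step 3: y <- ((lane - w) % -3)       0x3f
step 4: x <- 8                       0xc0
step 5: y <- w                       0xff

Answer: 6 steps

x: -2,-2,-2,-2,-2,-2,8,8
y: 0,-10,-20,-30,-40,-50,6,7
w: 0,-10,-20,-30,-40,-50,6,7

steps = 6; useful = 36; efficiency = 36/48 = 3/4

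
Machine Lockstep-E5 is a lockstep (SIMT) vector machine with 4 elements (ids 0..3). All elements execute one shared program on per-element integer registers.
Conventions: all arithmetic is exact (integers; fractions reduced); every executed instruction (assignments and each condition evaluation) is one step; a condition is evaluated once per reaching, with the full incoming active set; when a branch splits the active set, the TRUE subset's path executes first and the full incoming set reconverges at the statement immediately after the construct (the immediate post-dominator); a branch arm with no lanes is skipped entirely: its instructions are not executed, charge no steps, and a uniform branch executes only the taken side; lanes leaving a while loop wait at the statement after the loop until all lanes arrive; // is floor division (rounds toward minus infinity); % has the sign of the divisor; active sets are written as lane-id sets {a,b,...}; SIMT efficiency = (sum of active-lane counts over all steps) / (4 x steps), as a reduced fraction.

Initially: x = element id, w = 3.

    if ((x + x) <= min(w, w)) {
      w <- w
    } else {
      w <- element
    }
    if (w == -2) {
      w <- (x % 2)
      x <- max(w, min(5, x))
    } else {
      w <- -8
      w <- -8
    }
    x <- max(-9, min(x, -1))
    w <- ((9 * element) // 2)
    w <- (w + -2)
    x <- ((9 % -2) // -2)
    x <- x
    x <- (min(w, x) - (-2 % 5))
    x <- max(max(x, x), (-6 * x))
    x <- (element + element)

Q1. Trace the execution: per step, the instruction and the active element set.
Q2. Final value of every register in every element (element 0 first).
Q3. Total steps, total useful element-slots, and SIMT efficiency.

step 0: eval ((x + x) <= min(w, w))  {0,1,2,3}
step 1: w <- w                       {0,1}
step 2: w <- element                 {2,3}
step 3: eval (w == -2)               {0,1,2,3}
step 4: w <- -8                      {0,1,2,3}
step 5: w <- -8                      {0,1,2,3}
step 6: x <- max(-9, min(x, -1))     {0,1,2,3}
step 7: w <- ((9 * element) // 2)    {0,1,2,3}
step 8: w <- (w + -2)                {0,1,2,3}
step 9: x <- ((9 % -2) // -2)        {0,1,2,3}
step 10: x <- x                       {0,1,2,3}
step 11: x <- (min(w, x) - (-2 % 5))  {0,1,2,3}
step 12: x <- max(max(x, x), (-6 * x)) {0,1,2,3}
step 13: x <- (element + element)     {0,1,2,3}

Answer: 14 steps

x: 0,2,4,6
w: -2,2,7,11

steps = 14; useful = 52; efficiency = 52/56 = 13/14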